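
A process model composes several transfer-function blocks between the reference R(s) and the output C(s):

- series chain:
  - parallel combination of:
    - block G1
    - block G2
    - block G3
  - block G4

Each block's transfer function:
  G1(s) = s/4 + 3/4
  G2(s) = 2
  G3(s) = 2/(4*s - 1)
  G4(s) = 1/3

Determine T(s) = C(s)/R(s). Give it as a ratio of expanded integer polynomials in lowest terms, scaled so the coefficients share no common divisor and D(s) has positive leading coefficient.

Reducing step by step:

(1) sum the parallel branches G1, G2, G3; result (4*s^2 + 43*s - 3)/(16*s - 4)
(2) series reduction of (G1+G2+G3), G4; the result is T(s) itself (integer coefficients, no common factor, positive leading denominator coefficient)

Answer: (4*s^2 + 43*s - 3)/(48*s - 12)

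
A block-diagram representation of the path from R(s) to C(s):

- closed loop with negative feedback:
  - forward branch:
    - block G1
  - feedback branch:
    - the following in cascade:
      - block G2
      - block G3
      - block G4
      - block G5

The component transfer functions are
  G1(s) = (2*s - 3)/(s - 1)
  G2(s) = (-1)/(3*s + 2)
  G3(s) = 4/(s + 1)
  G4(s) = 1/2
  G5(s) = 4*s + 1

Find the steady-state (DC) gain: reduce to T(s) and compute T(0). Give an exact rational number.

Step 1: reduce the series chain G2, G3, G4, G5: (-8*s - 2)/(3*s^2 + 5*s + 2)
Step 2: reduce the feedback loop with forward G1 and return (G2*G3*G4*G5): (6*s^3 + s^2 - 11*s - 6)/(3*s^3 - 14*s^2 + 17*s + 4)
That last expression is T(s); at s = 0 only the constant terms survive, so T(0) = -6/4 = -3/2.

Answer: -3/2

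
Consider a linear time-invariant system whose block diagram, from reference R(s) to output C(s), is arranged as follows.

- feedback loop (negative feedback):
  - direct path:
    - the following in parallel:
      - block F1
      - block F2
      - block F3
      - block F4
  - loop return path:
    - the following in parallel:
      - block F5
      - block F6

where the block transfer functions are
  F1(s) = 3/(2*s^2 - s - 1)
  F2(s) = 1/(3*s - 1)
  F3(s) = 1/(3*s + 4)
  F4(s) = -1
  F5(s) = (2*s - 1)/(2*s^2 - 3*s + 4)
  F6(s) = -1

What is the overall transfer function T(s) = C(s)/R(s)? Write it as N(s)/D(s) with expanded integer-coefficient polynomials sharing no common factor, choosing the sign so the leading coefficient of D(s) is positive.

First reduce the diagram to T(s).

(1) parallel reduction of F1, F2, F3, F4; result (-18*s^4 + 3*s^3 + 53*s^2 + 23*s - 19)/(18*s^4 + 9*s^3 - 26*s^2 - 5*s + 4)
(2) combine F5, F6 in parallel; result (-2*s^2 + 5*s - 5)/(2*s^2 - 3*s + 4)
(3) close the feedback loop around (F1+F2+F3+F4), (F5+F6), giving the overall T(s)

Answer: (-36*s^6 + 60*s^5 + 25*s^4 - 101*s^3 + 105*s^2 + 149*s - 76)/(72*s^6 - 132*s^5 - 8*s^4 + 308*s^3 - 193*s^2 - 242*s + 111)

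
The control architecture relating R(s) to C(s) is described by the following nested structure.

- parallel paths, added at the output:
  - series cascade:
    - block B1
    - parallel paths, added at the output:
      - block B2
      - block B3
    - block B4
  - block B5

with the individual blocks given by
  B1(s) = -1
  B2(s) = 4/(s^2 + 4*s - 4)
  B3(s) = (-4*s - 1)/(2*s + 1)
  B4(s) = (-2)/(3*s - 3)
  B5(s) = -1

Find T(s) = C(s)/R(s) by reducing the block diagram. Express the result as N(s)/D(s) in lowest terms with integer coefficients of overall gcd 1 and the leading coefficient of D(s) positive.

[1] combine B2, B3 in parallel: (-4*s^3 - 17*s^2 + 20*s + 8)/(2*s^3 + 9*s^2 - 4*s - 4)
[2] combine B1, (B2+B3), B4 in series: (-8*s^3 - 34*s^2 + 40*s + 16)/(6*s^4 + 21*s^3 - 39*s^2 + 12)
[3] sum the parallel branches (B1*(B2+B3)*B4), B5: this yields T(s), and no further normalization is needed

Final answer: (-6*s^4 - 29*s^3 + 5*s^2 + 40*s + 4)/(6*s^4 + 21*s^3 - 39*s^2 + 12)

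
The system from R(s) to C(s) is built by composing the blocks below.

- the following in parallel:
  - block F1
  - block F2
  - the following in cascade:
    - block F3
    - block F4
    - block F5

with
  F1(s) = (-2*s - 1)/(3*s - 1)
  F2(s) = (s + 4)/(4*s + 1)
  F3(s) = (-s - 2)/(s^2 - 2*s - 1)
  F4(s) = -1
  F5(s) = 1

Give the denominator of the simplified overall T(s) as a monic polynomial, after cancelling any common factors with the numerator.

Answer: s^4 - 25*s^3/12 - 11*s^2/12 + s/4 + 1/12

Working:
[1] combine F3, F4, F5 in series = (s + 2)/(s^2 - 2*s - 1)
[2] combine F1, F2, (F3*F4*F5) in parallel = (-5*s^4 + 27*s^3 + 13*s^2 + 2*s + 3)/(12*s^4 - 25*s^3 - 11*s^2 + 3*s + 1)
That last expression is T(s), already simplified. Scaling its denominator by 1/12 (the reciprocal of the leading coefficient) yields the monic denominator.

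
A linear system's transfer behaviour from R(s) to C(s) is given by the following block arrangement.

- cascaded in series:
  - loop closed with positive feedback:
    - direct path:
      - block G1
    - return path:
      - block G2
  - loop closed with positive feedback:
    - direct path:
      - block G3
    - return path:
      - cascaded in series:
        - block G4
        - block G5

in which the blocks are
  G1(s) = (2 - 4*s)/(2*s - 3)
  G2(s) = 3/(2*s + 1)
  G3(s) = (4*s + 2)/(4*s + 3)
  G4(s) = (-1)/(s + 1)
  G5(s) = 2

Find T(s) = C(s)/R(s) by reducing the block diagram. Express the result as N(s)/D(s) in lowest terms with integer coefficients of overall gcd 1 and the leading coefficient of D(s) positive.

1. reduce the feedback loop with forward G1 and return G2 = (2 - 8*s^2)/(4*s^2 + 8*s - 9)
2. combine G4, G5 in series = (-2)/(s + 1)
3. apply the feedback formula to G3, (G4*G5) = (4*s^2 + 6*s + 2)/(4*s^2 + 15*s + 7)
4. reduce the series chain [G1/(1-G1*G2)], [G3/(1-G3*(G4*G5))]; the result is T(s) itself (integer coefficients, no common factor, positive leading denominator coefficient)

Final answer: (-32*s^4 - 48*s^3 - 8*s^2 + 12*s + 4)/(16*s^4 + 92*s^3 + 112*s^2 - 79*s - 63)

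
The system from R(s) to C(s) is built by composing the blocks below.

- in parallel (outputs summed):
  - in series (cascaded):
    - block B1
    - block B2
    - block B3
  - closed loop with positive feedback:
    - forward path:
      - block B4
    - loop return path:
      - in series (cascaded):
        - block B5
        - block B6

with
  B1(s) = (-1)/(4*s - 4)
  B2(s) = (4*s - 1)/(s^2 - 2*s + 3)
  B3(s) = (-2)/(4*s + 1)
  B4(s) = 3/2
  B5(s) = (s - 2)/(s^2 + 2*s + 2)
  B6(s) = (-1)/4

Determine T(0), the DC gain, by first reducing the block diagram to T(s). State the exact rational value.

1. combine B1, B2, B3 in series = (4*s - 1)/(8*s^4 - 22*s^3 + 34*s^2 - 14*s - 6)
2. reduce the series chain B5, B6 = (2 - s)/(4*s^2 + 8*s + 8)
3. feedback reduction of B4, (B5*B6) = (12*s^2 + 24*s + 24)/(8*s^2 + 19*s + 10)
4. combine (B1*B2*B3), [B4/(1-B4*(B5*B6))] in parallel = (96*s^6 - 72*s^5 + 72*s^4 + 152*s^3 + 476*s^2 - 459*s - 154)/(64*s^6 - 24*s^5 - 66*s^4 + 314*s^3 + 26*s^2 - 254*s - 60)
Step 4 gives the overall T(s). Then T(0) = -154/(-60) = 77/30.

Final answer: 77/30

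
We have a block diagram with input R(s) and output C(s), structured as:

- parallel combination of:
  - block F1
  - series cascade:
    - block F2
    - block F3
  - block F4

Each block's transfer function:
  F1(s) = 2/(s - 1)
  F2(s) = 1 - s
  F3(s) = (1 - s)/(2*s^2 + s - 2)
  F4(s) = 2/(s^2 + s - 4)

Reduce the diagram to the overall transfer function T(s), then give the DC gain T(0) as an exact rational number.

Step 1. multiply F2, F3 (series): (s^2 - 2*s + 1)/(2*s^2 + s - 2)
Step 2. sum the parallel branches F1, (F2*F3), F4: (s^5 + 2*s^4 + 6*s^3 - 6*s^2 - 31*s + 24)/(2*s^5 + s^4 - 12*s^3 + 3*s^2 + 14*s - 8)
Step 2 gives the overall T(s). Then T(0) = 24/(-8) = -3.

Answer: -3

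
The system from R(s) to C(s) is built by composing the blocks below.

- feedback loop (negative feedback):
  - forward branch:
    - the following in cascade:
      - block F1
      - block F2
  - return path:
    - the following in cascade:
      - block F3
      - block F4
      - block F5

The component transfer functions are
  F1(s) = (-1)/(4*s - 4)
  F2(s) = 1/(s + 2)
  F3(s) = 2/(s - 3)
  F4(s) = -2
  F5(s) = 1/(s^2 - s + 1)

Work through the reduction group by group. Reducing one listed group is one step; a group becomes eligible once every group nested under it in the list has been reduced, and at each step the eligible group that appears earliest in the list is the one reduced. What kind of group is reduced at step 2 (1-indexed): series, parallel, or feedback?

Step 1. multiply F1, F2 (series)
Step 2. multiply F3, F4, F5 (series)
Step 3. reduce the feedback loop with forward (F1*F2) and return (F3*F4*F5)
Step 2 collapses a series group.

Final answer: series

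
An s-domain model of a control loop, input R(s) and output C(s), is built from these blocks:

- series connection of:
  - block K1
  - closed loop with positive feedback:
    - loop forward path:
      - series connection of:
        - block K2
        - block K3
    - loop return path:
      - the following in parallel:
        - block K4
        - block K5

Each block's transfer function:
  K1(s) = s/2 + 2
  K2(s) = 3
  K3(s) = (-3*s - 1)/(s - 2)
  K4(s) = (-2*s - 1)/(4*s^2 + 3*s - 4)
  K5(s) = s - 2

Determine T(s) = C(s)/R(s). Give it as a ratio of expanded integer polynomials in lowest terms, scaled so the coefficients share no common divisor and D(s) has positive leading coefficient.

Step 1: reduce the series chain K2, K3 = (-9*s - 3)/(s - 2)
Step 2: parallel reduction of K4, K5 = (4*s^3 - 5*s^2 - 12*s + 7)/(4*s^2 + 3*s - 4)
Step 3: apply the feedback formula to (K2*K3), (K4+K5) = (-36*s^3 - 39*s^2 + 27*s + 12)/(36*s^4 - 29*s^3 - 128*s^2 + 17*s + 29)
Step 4: series reduction of K1, [(K2*K3)/(1-(K2*K3)*(K4+K5))]; the result is T(s) itself (integer coefficients, no common factor, positive leading denominator coefficient)

Final answer: (-36*s^4 - 183*s^3 - 129*s^2 + 120*s + 48)/(72*s^4 - 58*s^3 - 256*s^2 + 34*s + 58)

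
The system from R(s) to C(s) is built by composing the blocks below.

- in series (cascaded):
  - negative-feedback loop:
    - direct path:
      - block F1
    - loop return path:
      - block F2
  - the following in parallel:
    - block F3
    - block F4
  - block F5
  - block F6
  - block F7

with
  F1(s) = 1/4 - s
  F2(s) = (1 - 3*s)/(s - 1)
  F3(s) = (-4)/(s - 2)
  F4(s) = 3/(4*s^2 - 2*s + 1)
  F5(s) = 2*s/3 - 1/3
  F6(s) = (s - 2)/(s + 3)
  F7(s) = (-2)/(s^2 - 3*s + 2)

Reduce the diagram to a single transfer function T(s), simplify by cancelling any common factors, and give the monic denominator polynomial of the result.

(1) collapse the loop (F1 forward, F2 return); result (-4*s^2 + 5*s - 1)/(12*s^2 - 3*s - 3)
(2) reduce the parallel group F3, F4; result (-16*s^2 + 11*s - 10)/(4*s^3 - 10*s^2 + 5*s - 2)
(3) cascade [F1/(1+F1*F2)], (F3+F4), F5, F6, F7; result (-256*s^4 + 368*s^3 - 324*s^2 + 142*s - 20)/(144*s^6 + 36*s^5 - 954*s^4 + 675*s^3 - 108*s^2 - 63*s + 54)
Step 3 gives the fully reduced T(s), with no common factor left to cancel. The denominator's leading coefficient is 144, so divide each of its coefficients by 144 to get the monic form.

Hence the answer: s^6 + s^5/4 - 53*s^4/8 + 75*s^3/16 - 3*s^2/4 - 7*s/16 + 3/8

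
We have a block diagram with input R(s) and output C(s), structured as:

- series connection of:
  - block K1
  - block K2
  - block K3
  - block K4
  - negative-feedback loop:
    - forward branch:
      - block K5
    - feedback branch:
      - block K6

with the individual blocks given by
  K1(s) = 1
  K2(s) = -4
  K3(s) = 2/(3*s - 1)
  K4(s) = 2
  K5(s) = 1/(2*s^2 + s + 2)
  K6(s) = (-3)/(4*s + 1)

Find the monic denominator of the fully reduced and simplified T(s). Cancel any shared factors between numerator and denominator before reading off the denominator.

Answer: s^4 + 5*s^3/12 + 7*s^2/8 - s/2 + 1/24

Working:
Step 1 - apply the feedback formula to K5, K6 = (4*s + 1)/(8*s^3 + 6*s^2 + 9*s - 1)
Step 2 - series reduction of K1, K2, K3, K4, [K5/(1+K5*K6)] = (-64*s - 16)/(24*s^4 + 10*s^3 + 21*s^2 - 12*s + 1)
T(s) is the step-2 result (common factors already cancelled). Leading coefficient of the denominator: 24. Divide through by 24 for the monic polynomial.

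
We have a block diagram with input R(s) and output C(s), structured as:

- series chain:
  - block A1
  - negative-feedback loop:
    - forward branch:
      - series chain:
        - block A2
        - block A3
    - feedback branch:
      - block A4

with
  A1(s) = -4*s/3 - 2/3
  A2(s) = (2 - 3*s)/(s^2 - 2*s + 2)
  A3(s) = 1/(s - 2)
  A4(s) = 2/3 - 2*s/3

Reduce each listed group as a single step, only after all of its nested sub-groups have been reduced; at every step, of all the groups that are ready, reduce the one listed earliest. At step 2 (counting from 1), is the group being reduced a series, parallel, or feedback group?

Reducing step by step:

[1] reduce the series chain A2, A3
[2] close the feedback loop around (A2*A3), A4
[3] cascade A1, [(A2*A3)/(1+(A2*A3)*A4)]
The group at step 2 is a feedback group.

Answer: feedback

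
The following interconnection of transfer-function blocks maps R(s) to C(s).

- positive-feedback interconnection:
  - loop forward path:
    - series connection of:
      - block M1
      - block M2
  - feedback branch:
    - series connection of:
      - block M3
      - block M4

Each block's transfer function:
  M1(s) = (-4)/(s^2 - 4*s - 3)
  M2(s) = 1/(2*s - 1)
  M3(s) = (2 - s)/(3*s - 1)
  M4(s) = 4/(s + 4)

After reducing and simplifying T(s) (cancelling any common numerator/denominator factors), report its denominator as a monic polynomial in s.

1. combine M1, M2 in series gives (-4)/(2*s^3 - 9*s^2 - 2*s + 3)
2. combine M3, M4 in series gives (8 - 4*s)/(3*s^2 + 11*s - 4)
3. reduce the feedback loop with forward (M1*M2) and return (M3*M4) gives (-12*s^2 - 44*s + 16)/(6*s^5 - 5*s^4 - 113*s^3 + 23*s^2 + 25*s + 20)
No further cancellation is possible in the step-3 result, so that is T(s). Its denominator becomes monic after dividing by the leading coefficient 6.

Final answer: s^5 - 5*s^4/6 - 113*s^3/6 + 23*s^2/6 + 25*s/6 + 10/3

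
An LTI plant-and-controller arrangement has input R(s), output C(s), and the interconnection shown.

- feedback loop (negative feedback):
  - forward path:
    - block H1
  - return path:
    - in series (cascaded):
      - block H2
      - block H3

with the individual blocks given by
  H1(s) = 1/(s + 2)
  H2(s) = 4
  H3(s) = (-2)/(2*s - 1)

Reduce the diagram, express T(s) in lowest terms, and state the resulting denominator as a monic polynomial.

Step 1: multiply H2, H3 (series): (-8)/(2*s - 1)
Step 2: collapse the loop (H1 forward, (H2*H3) return): (2*s - 1)/(2*s^2 + 3*s - 10)
That last expression is T(s), already simplified. Scaling its denominator by 1/2 (the reciprocal of the leading coefficient) yields the monic denominator.

Answer: s^2 + 3*s/2 - 5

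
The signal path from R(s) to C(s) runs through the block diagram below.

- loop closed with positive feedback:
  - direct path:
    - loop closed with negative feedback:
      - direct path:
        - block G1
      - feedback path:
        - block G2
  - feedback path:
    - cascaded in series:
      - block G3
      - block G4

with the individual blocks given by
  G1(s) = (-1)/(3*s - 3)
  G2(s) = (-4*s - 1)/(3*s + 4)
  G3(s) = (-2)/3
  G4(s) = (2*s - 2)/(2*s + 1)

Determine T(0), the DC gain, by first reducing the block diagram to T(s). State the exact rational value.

Step 1 - apply the feedback formula to G1, G2 = (-3*s - 4)/(9*s^2 + 7*s - 11)
Step 2 - series reduction of G3, G4 = (4 - 4*s)/(6*s + 3)
Step 3 - reduce the feedback loop with forward [G1/(1+G1*G2)] and return (G3*G4) = (-18*s^2 - 33*s - 12)/(54*s^3 + 57*s^2 - 49*s - 17)
DC gain: substitute s = 0 into T(s) from step 3: T(0) = -12/(-17) = 12/17.

Final answer: 12/17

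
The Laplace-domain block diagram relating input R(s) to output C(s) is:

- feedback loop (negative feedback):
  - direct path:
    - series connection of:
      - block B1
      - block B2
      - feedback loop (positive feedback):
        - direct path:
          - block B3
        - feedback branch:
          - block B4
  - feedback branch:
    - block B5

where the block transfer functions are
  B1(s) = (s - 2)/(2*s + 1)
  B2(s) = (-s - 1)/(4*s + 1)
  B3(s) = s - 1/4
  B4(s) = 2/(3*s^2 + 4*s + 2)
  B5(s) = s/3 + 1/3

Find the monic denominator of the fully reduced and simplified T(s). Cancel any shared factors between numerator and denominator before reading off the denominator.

1. apply the feedback formula to B3, B4; result (12*s^3 + 13*s^2 + 4*s - 2)/(12*s^2 + 8*s + 10)
2. multiply B1, B2, [B3/(1-B3*B4)] (series); result (-12*s^5 - s^4 + 33*s^3 + 32*s^2 + 6*s - 4)/(96*s^4 + 136*s^3 + 140*s^2 + 68*s + 10)
3. collapse the loop ((B1*B2*[B3/(1-B3*B4)]) forward, B5 return); result (36*s^5 + 3*s^4 - 99*s^3 - 96*s^2 - 18*s + 12)/(12*s^6 + 13*s^5 - 320*s^4 - 473*s^3 - 458*s^2 - 206*s - 26)
T(s) is the step-3 result (common factors already cancelled). Leading coefficient of the denominator: 12. Divide through by 12 for the monic polynomial.

Therefore the answer is s^6 + 13*s^5/12 - 80*s^4/3 - 473*s^3/12 - 229*s^2/6 - 103*s/6 - 13/6.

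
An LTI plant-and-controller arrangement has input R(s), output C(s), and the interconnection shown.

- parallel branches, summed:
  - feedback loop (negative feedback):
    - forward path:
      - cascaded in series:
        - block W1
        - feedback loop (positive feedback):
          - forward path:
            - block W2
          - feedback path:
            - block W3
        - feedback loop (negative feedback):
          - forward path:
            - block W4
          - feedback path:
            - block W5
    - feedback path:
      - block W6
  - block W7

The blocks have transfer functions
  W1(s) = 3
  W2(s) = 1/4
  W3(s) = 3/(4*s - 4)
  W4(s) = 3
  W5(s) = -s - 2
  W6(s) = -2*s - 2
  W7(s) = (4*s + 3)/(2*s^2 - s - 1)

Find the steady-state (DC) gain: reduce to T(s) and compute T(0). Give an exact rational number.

1. feedback reduction of W2, W3 gives (4*s - 4)/(16*s - 19)
2. apply the feedback formula to W4, W5 gives (-3)/(3*s + 5)
3. reduce the series chain W1, [W2/(1-W2*W3)], [W4/(1+W4*W5)] gives (36 - 36*s)/(48*s^2 + 23*s - 95)
4. reduce the feedback loop with forward (W1*[W2/(1-W2*W3)]*[W4/(1+W4*W5)]) and return W6 gives (36 - 36*s)/(120*s^2 + 23*s - 167)
5. parallel reduction of [(W1*[W2/(1-W2*W3)]*[W4/(1+W4*W5)])/(1+(W1*[W2/(1-W2*W3)]*[W4/(1+W4*W5)])*W6)], W7 gives (408*s^3 + 560*s^2 - 599*s - 537)/(240*s^4 - 74*s^3 - 477*s^2 + 144*s + 167)
Evaluating the step-5 result (the overall T(s)) at s = 0 gives T(0) = -537/167.

Answer: -537/167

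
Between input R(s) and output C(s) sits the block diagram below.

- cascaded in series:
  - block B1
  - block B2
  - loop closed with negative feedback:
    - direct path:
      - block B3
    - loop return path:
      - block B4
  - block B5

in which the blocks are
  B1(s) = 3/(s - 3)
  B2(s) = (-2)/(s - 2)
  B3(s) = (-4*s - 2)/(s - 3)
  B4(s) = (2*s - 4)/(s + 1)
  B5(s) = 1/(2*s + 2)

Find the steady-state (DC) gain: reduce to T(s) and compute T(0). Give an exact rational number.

Answer: 1/5

Working:
1. apply the feedback formula to B3, B4 gives (4*s^2 + 6*s + 2)/(7*s^2 - 10*s - 5)
2. cascade B1, B2, [B3/(1+B3*B4)], B5 gives (-12*s - 6)/(7*s^4 - 45*s^3 + 87*s^2 - 35*s - 30)
Evaluating the step-2 result (the overall T(s)) at s = 0 gives T(0) = -6/(-30) = 1/5.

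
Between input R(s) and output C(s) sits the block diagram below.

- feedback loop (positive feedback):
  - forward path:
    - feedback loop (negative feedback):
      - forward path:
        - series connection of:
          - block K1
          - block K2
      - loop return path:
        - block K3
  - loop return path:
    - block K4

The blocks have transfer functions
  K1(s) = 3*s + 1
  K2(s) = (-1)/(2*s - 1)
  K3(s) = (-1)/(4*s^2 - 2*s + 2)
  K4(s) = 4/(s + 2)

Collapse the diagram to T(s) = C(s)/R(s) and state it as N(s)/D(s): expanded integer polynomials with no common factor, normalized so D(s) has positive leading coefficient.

The answer is (-12*s^4 - 22*s^3 - 10*s - 4)/(8*s^4 + 56*s^3 - 15*s^2 + 33*s + 6).

Reasoning:
Step 1 - series reduction of K1, K2 = (-3*s - 1)/(2*s - 1)
Step 2 - feedback reduction of (K1*K2), K3 = (-12*s^3 + 2*s^2 - 4*s - 2)/(8*s^3 - 8*s^2 + 9*s - 1)
Step 3 - close the feedback loop around [(K1*K2)/(1+(K1*K2)*K3)], K4, which is the overall transfer function T(s) = C(s)/R(s) in lowest terms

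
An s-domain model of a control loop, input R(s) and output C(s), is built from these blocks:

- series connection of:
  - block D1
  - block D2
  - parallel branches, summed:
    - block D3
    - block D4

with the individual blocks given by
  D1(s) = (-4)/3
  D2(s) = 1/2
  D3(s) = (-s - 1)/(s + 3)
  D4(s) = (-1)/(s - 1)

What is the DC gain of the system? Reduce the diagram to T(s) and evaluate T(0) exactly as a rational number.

[1] add D3, D4 (parallel) = (-s^2 - s - 2)/(s^2 + 2*s - 3)
[2] series reduction of D1, D2, (D3+D4) = (2*s^2 + 2*s + 4)/(3*s^2 + 6*s - 9)
Evaluating the step-2 result (the overall T(s)) at s = 0 gives T(0) = 4/(-9) = -4/9.

Hence the answer: -4/9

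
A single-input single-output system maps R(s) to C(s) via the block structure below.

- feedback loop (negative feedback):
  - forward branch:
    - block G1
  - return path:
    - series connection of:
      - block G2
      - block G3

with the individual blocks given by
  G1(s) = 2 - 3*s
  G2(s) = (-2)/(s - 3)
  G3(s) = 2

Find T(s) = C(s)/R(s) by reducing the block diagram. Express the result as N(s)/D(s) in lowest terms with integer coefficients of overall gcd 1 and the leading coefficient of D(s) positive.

Reducing step by step:

1. series reduction of G2, G3, giving (-4)/(s - 3)
2. apply the feedback formula to G1, (G2*G3): this yields T(s), and no further normalization is needed

Answer: (-3*s^2 + 11*s - 6)/(13*s - 11)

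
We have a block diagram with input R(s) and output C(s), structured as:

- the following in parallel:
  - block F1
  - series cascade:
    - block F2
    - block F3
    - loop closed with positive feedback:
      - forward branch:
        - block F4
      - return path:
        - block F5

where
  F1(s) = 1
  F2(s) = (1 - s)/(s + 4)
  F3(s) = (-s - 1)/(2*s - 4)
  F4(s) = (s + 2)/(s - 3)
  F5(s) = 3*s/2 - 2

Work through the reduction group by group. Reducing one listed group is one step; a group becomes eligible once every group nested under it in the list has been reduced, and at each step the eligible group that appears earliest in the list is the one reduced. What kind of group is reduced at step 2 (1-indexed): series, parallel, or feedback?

Step 1. feedback reduction of F4, F5
Step 2. multiply F2, F3, [F4/(1-F4*F5)] (series)
Step 3. sum the parallel branches F1, (F2*F3*[F4/(1-F4*F5)])
The group at step 2 is a series group.

Final answer: series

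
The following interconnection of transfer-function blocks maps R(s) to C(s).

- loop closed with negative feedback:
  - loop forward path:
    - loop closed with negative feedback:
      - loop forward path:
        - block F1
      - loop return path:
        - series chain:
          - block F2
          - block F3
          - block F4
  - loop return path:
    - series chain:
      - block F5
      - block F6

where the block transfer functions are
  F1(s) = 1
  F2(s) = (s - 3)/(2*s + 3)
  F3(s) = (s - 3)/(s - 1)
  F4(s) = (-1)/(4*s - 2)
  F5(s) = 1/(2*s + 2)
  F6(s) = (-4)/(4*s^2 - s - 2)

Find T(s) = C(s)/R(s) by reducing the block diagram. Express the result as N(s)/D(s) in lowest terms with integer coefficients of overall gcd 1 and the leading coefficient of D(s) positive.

Step 1 - series reduction of F2, F3, F4 = (-s^2 + 6*s - 9)/(8*s^3 - 14*s + 6)
Step 2 - apply the feedback formula to F1, (F2*F3*F4) = (8*s^3 - 14*s + 6)/(8*s^3 - s^2 - 8*s - 3)
Step 3 - combine F5, F6 in series = (-2)/(4*s^3 + 3*s^2 - 3*s - 2)
Step 4 - feedback reduction of [F1/(1+F1*(F2*F3*F4))], (F5*F6) - this is the overall T(s), already in the required normalized form

Answer: (32*s^6 + 24*s^5 - 80*s^4 - 34*s^3 + 60*s^2 + 10*s - 12)/(32*s^6 + 20*s^5 - 59*s^4 - 65*s^3 + 17*s^2 + 53*s - 6)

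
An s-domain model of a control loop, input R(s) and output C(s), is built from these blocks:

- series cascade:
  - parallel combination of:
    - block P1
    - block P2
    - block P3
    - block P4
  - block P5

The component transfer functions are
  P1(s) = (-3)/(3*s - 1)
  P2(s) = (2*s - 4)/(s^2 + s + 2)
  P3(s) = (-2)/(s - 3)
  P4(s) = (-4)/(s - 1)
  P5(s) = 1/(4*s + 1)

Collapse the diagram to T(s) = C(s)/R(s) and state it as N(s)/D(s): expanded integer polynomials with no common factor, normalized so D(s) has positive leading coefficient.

(1) parallel reduction of P1, P2, P3, P4; result (-15*s^4 + s^3 + 73*s^2 + 39*s - 34)/(3*s^5 - 10*s^4 + 6*s^3 - 16*s^2 + 23*s - 6)
(2) cascade (P1+P2+P3+P4), P5, giving the overall T(s)

Answer: (-15*s^4 + s^3 + 73*s^2 + 39*s - 34)/(12*s^6 - 37*s^5 + 14*s^4 - 58*s^3 + 76*s^2 - s - 6)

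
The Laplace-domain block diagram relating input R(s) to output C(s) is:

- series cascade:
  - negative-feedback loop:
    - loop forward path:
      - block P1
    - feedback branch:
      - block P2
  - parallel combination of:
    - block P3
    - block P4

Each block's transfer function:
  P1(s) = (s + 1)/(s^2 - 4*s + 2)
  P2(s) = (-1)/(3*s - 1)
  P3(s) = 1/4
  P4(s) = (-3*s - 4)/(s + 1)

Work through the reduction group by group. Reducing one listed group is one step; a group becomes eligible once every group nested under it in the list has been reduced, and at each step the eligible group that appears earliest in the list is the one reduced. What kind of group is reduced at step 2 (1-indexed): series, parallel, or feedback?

The answer is parallel.

Reasoning:
Step 1 - feedback reduction of P1, P2
Step 2 - parallel reduction of P3, P4
Step 3 - combine [P1/(1+P1*P2)], (P3+P4) in series
The group at step 2 is a parallel group.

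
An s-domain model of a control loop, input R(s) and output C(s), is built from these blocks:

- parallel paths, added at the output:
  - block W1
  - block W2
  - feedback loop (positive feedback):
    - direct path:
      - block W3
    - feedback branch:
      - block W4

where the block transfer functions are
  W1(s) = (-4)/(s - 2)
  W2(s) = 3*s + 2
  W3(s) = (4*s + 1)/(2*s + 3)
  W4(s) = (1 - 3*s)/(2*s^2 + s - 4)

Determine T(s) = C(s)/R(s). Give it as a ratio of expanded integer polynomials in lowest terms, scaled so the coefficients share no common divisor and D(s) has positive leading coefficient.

Step 1: apply the feedback formula to W3, W4: (8*s^3 + 6*s^2 - 15*s - 4)/(4*s^3 + 20*s^2 - 6*s - 13)
Step 2: parallel reduction of W1, W2, [W3/(1-W3*W4)]; the result is T(s) itself (integer coefficients, no common factor, positive leading denominator coefficient)

Therefore the answer is (12*s^5 + 52*s^4 - 140*s^3 - 202*s^2 + 126*s + 112)/(4*s^4 + 12*s^3 - 46*s^2 - s + 26).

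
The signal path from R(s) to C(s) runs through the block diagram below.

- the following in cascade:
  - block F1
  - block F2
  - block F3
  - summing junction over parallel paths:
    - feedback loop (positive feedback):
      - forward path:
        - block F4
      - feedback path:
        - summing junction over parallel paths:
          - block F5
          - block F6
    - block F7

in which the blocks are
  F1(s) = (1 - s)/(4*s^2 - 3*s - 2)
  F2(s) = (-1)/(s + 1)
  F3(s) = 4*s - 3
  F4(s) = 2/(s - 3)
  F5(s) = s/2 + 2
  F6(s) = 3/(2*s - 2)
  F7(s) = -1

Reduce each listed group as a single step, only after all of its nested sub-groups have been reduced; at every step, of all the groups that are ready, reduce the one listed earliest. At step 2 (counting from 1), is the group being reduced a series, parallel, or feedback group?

Step 1 - parallel reduction of F5, F6
Step 2 - collapse the loop (F4 forward, (F5+F6) return)
Step 3 - combine [F4/(1-F4*(F5+F6))], F7 in parallel
Step 4 - multiply F1, F2, F3, ([F4/(1-F4*(F5+F6))]+F7) (series)
Step 2: feedback.

Therefore the answer is feedback.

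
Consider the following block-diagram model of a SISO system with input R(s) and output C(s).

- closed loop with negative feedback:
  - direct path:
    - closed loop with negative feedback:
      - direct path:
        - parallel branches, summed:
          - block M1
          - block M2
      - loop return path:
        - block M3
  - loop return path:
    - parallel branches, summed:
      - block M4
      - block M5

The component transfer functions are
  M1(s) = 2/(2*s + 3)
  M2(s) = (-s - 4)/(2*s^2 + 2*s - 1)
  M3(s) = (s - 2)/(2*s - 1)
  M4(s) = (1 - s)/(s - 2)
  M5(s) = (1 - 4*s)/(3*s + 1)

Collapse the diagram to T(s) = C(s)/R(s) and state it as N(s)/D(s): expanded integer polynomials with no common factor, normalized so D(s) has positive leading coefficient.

The answer is (12*s^5 - 68*s^4 + 9*s^3 + 179*s^2 - 28*s - 28)/(24*s^6 - 14*s^5 + 11*s^4 - 34*s^3 - 144*s^2 + 40*s - 76).

Reasoning:
1. reduce the parallel group M1, M2 -> (2*s^2 - 7*s - 14)/(4*s^3 + 10*s^2 + 4*s - 3)
2. apply the feedback formula to (M1+M2), M3 -> (4*s^3 - 16*s^2 - 21*s + 14)/(8*s^4 + 18*s^3 - 13*s^2 - 10*s + 31)
3. combine M4, M5 in parallel -> (-7*s^2 + 11*s - 1)/(3*s^2 - 5*s - 2)
4. close the feedback loop around [(M1+M2)/(1+(M1+M2)*M3)], (M4+M5) - this is the overall T(s), already in the required normalized form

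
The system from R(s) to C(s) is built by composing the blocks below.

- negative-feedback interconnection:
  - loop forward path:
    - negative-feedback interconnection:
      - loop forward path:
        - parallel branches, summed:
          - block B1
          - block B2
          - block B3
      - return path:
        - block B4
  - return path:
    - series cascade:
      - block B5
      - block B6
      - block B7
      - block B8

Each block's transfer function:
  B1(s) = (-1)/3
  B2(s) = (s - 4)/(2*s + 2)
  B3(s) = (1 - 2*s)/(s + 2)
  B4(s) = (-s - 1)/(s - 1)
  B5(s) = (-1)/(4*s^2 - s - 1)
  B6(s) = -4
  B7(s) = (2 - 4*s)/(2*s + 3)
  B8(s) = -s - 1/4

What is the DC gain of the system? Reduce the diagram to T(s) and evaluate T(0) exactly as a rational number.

The answer is 33/37.

Reasoning:
[1] add B1, B2, B3 (parallel) = (-11*s^2 - 18*s - 22)/(6*s^2 + 18*s + 12)
[2] apply the feedback formula to (B1+B2+B3), B4 = (-11*s^3 - 7*s^2 - 4*s + 22)/(17*s^3 + 41*s^2 + 34*s + 10)
[3] cascade B5, B6, B7, B8 = (16*s^2 - 4*s - 2)/(8*s^3 + 10*s^2 - 5*s - 3)
[4] collapse the loop ([(B1+B2+B3)/(1+(B1+B2+B3)*B4)] forward, (B5*B6*B7*B8) return) = (-88*s^6 - 166*s^5 - 47*s^4 + 204*s^3 + 261*s^2 - 98*s - 66)/(136*s^6 + 322*s^5 + 529*s^4 + 150*s^3 + 189*s^2 - 232*s - 74)
The step-4 result is T(s). Setting s = 0: T(0) = -66/(-74) = 33/37.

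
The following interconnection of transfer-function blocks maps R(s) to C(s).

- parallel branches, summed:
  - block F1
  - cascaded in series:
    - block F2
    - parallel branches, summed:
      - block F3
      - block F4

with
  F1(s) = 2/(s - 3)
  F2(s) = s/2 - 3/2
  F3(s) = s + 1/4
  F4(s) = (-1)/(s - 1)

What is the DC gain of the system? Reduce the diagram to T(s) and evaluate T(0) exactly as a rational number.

1. reduce the parallel group F3, F4 gives (4*s^2 - 3*s - 5)/(4*s - 4)
2. multiply F2, (F3+F4) (series) gives (4*s^3 - 15*s^2 + 4*s + 15)/(8*s - 8)
3. reduce the parallel group F1, (F2*(F3+F4)) gives (4*s^4 - 27*s^3 + 49*s^2 + 19*s - 61)/(8*s^2 - 32*s + 24)
Step 3 gives the overall T(s). Then T(0) = -61/24.

Therefore the answer is -61/24.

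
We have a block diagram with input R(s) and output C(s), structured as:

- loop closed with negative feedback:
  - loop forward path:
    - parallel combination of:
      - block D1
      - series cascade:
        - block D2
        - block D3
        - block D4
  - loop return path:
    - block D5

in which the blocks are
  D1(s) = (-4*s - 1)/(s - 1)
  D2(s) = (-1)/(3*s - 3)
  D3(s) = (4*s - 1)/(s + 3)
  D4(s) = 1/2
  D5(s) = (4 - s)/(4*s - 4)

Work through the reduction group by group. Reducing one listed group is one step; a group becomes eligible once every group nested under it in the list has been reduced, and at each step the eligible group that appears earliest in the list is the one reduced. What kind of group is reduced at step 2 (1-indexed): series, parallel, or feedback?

Step 1: combine D2, D3, D4 in series
Step 2: add D1, (D2*D3*D4) (parallel)
Step 3: apply the feedback formula to (D1+(D2*D3*D4)), D5
Step 2: parallel.

Therefore the answer is parallel.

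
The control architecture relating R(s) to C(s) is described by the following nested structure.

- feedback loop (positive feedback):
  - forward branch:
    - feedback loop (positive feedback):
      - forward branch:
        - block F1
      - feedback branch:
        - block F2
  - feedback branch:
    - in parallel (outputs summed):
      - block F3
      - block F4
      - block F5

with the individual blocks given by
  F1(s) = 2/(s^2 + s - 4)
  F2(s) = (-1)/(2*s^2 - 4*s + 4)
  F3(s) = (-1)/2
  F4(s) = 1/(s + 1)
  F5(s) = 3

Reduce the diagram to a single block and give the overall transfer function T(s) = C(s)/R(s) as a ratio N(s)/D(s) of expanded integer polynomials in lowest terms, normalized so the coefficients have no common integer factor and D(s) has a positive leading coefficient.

[1] feedback reduction of F1, F2 -> (2*s^2 - 4*s + 4)/(s^4 - s^3 - 4*s^2 + 10*s - 7)
[2] reduce the parallel group F3, F4, F5 -> (5*s + 7)/(2*s + 2)
[3] close the feedback loop around [F1/(1-F1*F2)], (F3+F4+F5), giving the overall T(s)

Final answer: (2*s^3 - 2*s^2 + 4)/(s^5 - 10*s^3 + 9*s^2 + 7*s - 21)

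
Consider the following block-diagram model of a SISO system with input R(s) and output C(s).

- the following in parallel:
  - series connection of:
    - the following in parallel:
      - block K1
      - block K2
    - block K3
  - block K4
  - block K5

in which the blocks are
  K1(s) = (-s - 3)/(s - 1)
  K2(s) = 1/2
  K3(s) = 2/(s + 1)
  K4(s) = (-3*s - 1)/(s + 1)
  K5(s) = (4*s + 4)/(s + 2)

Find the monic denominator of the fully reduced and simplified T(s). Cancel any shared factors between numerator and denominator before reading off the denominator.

Answer: s^3 + 2*s^2 - s - 2

Working:
Step 1 - add K1, K2 (parallel): (-s - 7)/(2*s - 2)
Step 2 - series reduction of (K1+K2), K3: (-s - 7)/(s^2 - 1)
Step 3 - combine ((K1+K2)*K3), K4, K5 in parallel: (s^3 - s^2 - 8*s - 16)/(s^3 + 2*s^2 - s - 2)
No further cancellation is possible in the step-3 result, so that is T(s). Its denominator is already monic.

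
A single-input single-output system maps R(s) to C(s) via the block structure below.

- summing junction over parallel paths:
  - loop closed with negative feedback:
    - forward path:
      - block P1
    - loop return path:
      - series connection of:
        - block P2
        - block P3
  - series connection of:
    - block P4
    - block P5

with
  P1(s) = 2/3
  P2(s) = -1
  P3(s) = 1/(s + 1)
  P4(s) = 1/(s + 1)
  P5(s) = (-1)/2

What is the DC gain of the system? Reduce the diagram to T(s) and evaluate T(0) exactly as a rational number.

[1] reduce the series chain P2, P3 gives (-1)/(s + 1)
[2] feedback reduction of P1, (P2*P3) gives (2*s + 2)/(3*s + 1)
[3] cascade P4, P5 gives (-1)/(2*s + 2)
[4] reduce the parallel group [P1/(1+P1*(P2*P3))], (P4*P5) gives (4*s^2 + 5*s + 3)/(6*s^2 + 8*s + 2)
The step-4 result is T(s). Setting s = 0: T(0) = 3/2.

Final answer: 3/2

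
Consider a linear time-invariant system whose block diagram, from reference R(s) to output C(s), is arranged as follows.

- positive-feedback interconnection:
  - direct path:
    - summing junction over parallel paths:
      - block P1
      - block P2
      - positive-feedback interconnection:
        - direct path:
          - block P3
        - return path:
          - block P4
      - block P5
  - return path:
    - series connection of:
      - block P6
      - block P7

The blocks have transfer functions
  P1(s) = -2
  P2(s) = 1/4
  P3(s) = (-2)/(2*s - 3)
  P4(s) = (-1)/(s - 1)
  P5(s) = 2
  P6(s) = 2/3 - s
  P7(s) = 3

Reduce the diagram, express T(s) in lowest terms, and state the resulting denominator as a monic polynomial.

First reduce the diagram to T(s).

Step 1: close the feedback loop around P3, P4 -> (2 - 2*s)/(2*s^2 - 5*s + 1)
Step 2: parallel reduction of P1, P2, [P3/(1-P3*P4)], P5 -> (2*s^2 - 13*s + 9)/(8*s^2 - 20*s + 4)
Step 3: combine P6, P7 in series -> 2 - 3*s
Step 4: reduce the feedback loop with forward (P1+P2+[P3/(1-P3*P4)]+P5) and return (P6*P7) -> (2*s^2 - 13*s + 9)/(6*s^3 - 35*s^2 + 33*s - 14)
T(s) is the step-4 result (common factors already cancelled). Leading coefficient of the denominator: 6. Divide through by 6 for the monic polynomial.

Answer: s^3 - 35*s^2/6 + 11*s/2 - 7/3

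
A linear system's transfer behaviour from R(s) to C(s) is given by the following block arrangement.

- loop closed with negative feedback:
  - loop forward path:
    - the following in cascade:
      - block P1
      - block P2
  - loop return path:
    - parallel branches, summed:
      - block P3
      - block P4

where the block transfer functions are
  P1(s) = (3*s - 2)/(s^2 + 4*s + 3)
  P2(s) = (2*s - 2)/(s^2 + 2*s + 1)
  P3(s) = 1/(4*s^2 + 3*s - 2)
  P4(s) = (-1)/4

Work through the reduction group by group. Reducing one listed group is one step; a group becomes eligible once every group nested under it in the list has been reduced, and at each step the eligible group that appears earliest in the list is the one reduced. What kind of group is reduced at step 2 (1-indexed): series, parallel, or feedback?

Step 1 - combine P1, P2 in series
Step 2 - combine P3, P4 in parallel
Step 3 - collapse the loop ((P1*P2) forward, (P3+P4) return)
The group at step 2 is a parallel group.

Hence the answer: parallel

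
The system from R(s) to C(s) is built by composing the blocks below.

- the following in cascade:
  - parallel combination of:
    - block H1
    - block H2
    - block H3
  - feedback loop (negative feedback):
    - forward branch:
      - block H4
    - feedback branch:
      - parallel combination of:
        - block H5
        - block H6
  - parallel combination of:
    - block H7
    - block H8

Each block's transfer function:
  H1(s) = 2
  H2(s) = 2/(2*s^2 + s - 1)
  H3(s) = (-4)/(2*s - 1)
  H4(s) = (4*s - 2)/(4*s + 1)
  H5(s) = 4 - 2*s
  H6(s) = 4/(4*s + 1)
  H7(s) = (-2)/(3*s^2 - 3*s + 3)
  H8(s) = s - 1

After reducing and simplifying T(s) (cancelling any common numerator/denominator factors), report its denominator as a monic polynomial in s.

[1] add H1, H2, H3 (parallel): (4*s^2 - 2*s - 4)/(2*s^2 + s - 1)
[2] sum the parallel branches H5, H6: (-8*s^2 + 14*s + 8)/(4*s + 1)
[3] apply the feedback formula to H4, (H5+H6): (-16*s^2 + 4*s + 2)/(32*s^3 - 88*s^2 - 12*s + 15)
[4] reduce the parallel group H7, H8: (3*s^3 - 6*s^2 + 6*s - 5)/(3*s^2 - 3*s + 3)
[5] series reduction of (H1+H2+H3), [H4/(1+H4*(H5+H6))], (H7+H8): (-96*s^6 + 216*s^5 - 132*s^4 + 16*s^3 + 128*s^2 - 132*s - 40)/(96*s^6 - 264*s^5 - 36*s^4 + 141*s^3 - 264*s^2 - 36*s + 45)
That last expression is T(s), already simplified. Scaling its denominator by 1/96 (the reciprocal of the leading coefficient) yields the monic denominator.

Therefore the answer is s^6 - 11*s^5/4 - 3*s^4/8 + 47*s^3/32 - 11*s^2/4 - 3*s/8 + 15/32.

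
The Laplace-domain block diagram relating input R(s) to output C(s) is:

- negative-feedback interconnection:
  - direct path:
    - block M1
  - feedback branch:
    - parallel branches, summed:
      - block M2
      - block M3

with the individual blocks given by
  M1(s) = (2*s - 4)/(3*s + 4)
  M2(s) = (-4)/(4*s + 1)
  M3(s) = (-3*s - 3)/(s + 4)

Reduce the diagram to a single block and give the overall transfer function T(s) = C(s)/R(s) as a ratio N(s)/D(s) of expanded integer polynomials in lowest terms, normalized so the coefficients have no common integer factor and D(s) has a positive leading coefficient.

(1) parallel reduction of M2, M3 gives (-12*s^2 - 19*s - 19)/(4*s^2 + 17*s + 4)
(2) apply the feedback formula to M1, (M2+M3), giving the overall T(s)

Final answer: (-8*s^3 - 18*s^2 + 60*s + 16)/(12*s^3 - 77*s^2 - 118*s - 92)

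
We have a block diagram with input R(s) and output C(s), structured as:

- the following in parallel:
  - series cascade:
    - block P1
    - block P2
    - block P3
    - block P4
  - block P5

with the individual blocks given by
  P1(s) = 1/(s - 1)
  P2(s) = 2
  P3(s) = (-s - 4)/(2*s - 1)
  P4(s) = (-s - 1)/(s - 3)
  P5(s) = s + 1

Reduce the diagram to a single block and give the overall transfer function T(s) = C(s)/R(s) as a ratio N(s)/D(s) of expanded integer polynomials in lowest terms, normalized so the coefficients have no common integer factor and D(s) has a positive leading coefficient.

First reduce the diagram to T(s).

(1) series reduction of P1, P2, P3, P4 gives (2*s^2 + 10*s + 8)/(2*s^3 - 9*s^2 + 10*s - 3)
(2) add (P1*P2*P3*P4), P5 (parallel), which is the overall transfer function T(s) = C(s)/R(s) in lowest terms

Answer: (2*s^4 - 7*s^3 + 3*s^2 + 17*s + 5)/(2*s^3 - 9*s^2 + 10*s - 3)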